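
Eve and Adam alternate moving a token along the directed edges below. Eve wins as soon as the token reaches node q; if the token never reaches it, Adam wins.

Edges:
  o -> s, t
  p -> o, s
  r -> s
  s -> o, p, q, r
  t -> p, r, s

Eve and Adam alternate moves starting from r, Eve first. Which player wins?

Adam

Track states (vertex, player-to-move).
A0 = {(q,Eve), (q,Adam)}
A1: add {(s,Eve)}.
A2: add {(r,Adam)}.
A3: add {(t,Eve)}.
A4: add {(o,Adam)}.
A5: add {(p,Eve)}.
A6 = A5; e.g. (o,Eve) stays out. (r,Eve) never enters ⇒ Adam avoids the target.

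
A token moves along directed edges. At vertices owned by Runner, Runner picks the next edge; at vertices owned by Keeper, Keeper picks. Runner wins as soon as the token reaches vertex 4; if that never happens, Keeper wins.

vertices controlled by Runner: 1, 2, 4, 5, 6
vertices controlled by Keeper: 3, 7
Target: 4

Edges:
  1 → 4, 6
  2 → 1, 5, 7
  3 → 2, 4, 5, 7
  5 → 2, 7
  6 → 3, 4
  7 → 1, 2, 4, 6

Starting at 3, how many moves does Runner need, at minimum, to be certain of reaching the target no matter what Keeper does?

A0 = {4}
A1: add {1, 6} — 1 (Runner) has 1→4; 6 (Runner) has 6→4.
A2: add {2} — 2 (Runner) has 2→1.
A3: add {5, 7} — 5 (Runner) has 5→2; 7 (Keeper): all of {1, 2, 4, 6} already in.
A4: add {3} — 3 (Keeper): all of {2, 4, 5, 7} already in.
A4 = all vertices. Fixed point.
3 enters the attractor at level 4, so Runner can force the target in 4 moves from there.

4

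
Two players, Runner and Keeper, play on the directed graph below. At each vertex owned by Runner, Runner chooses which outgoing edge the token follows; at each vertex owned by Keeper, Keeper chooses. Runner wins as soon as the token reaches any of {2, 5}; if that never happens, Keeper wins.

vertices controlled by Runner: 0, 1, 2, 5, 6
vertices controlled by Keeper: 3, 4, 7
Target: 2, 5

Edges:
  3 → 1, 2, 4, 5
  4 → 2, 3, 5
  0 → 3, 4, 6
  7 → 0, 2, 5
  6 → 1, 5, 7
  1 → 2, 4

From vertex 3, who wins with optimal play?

A0 = {2, 5}
A1: add {1, 6} — 1 (Runner) has 1→2; 6 (Runner) has 6→5.
A2: add {0} — 0 (Runner) has 0→6.
A3: add {7} — 7 (Keeper): all of {0, 2, 5} already in.
A4 = A3; e.g. 3 (Keeper) can still go to 4. Fixed point.
3 never enters the attractor, so Keeper can avoid the target forever.

Keeper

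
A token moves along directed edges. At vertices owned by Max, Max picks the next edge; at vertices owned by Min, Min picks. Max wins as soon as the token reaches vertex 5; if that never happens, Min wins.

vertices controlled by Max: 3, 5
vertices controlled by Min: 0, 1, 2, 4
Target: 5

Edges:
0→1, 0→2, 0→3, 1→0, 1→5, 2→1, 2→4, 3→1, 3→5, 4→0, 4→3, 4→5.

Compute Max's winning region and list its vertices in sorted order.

3, 5

A0 = {5}
A1: add {3} — 3 (Max) has 3→5.
A2 = A1; e.g. 0 (Min) can still go to 1. Fixed point.
Max's winning region = {3, 5}.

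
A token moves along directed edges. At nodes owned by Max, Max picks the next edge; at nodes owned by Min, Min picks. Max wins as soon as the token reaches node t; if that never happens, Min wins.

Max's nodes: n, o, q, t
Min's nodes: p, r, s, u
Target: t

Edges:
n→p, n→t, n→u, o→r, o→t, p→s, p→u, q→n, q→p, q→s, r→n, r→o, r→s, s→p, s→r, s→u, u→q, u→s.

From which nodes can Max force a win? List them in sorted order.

n, o, q, t

A0 = {t}
A1: add {n, o} — n (Max) has n→t; o (Max) has o→t.
A2: add {q} — q (Max) has q→n.
A3 = A2; e.g. p (Min) can still go to s. Fixed point.
Max's winning region = {n, o, q, t}.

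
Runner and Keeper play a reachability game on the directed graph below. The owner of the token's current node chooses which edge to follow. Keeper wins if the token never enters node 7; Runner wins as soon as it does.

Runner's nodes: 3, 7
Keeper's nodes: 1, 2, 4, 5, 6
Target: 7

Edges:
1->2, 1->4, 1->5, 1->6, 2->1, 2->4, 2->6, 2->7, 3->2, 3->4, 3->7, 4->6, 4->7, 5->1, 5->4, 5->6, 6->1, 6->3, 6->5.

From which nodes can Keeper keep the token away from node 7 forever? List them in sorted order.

A0 = {7}
A1: add {3} — 3 (Runner) has 3→7.
A2 = A1; e.g. 1 (Keeper) can still go to 2. Fixed point.
Runner's attractor = {3, 7}; Keeper avoids the target exactly from the complement.

1, 2, 4, 5, 6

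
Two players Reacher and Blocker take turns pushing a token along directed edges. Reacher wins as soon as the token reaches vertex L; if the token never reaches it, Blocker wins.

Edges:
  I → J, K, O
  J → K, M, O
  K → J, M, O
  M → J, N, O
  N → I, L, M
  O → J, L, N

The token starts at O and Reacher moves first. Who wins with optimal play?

Track states (vertex, player-to-move).
A0 = {(L,Reacher), (L,Blocker)}
A1: add {(N,Reacher), (O,Reacher)}.
(O,Reacher) ∈ A1 ⇒ Reacher forces the target.

Reacher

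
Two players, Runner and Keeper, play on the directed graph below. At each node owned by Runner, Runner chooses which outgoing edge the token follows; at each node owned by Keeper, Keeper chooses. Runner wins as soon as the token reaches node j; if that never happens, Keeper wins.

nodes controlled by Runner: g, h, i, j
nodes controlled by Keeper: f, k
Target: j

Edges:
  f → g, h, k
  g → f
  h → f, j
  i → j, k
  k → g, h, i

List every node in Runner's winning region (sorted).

h, i, j

A0 = {j}
A1: add {h, i} — h (Runner) has h→j; i (Runner) has i→j.
A2 = A1; e.g. f (Keeper) can still go to g. Fixed point.
Runner's winning region = {h, i, j}.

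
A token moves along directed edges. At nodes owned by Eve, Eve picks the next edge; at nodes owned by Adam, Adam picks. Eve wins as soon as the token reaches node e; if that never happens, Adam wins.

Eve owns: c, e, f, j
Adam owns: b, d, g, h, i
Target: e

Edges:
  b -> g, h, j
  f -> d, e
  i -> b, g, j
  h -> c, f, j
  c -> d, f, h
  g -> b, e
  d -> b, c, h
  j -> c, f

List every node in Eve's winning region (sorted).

A0 = {e}
A1: add {f} — f (Eve) has f→e.
A2: add {c, j} — c (Eve) has c→f; j (Eve) has j→f.
A3: add {h} — h (Adam): all of {c, f, j} already in.
A4 = A3; e.g. b (Adam) can still go to g. Fixed point.
Eve's winning region = {c, e, f, h, j}.

c, e, f, h, j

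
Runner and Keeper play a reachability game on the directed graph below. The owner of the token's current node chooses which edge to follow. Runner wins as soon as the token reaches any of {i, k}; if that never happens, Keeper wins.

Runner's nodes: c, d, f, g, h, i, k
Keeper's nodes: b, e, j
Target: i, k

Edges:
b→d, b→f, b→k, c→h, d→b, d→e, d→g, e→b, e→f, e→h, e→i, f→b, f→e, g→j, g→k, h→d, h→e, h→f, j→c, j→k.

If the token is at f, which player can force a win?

Keeper

A0 = {i, k}
A1: add {g} — g (Runner) has g→k.
A2: add {d} — d (Runner) has d→g.
A3: add {h} — h (Runner) has h→d.
A4: add {c} — c (Runner) has c→h.
A5: add {j} — j (Keeper): all of {c, k} already in.
A6 = A5; e.g. b (Keeper) can still go to f. Fixed point.
f never enters the attractor, so Keeper can avoid the target forever.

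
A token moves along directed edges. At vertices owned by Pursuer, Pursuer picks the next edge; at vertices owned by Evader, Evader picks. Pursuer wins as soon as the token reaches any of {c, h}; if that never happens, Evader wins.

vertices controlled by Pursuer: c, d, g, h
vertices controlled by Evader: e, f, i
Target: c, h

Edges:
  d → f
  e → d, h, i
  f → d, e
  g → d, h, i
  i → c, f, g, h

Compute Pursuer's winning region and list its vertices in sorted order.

c, g, h

A0 = {c, h}
A1: add {g} — g (Pursuer) has g→h.
A2 = A1; e.g. d (Pursuer) has no edge into A1. Fixed point.
Pursuer's winning region = {c, g, h}.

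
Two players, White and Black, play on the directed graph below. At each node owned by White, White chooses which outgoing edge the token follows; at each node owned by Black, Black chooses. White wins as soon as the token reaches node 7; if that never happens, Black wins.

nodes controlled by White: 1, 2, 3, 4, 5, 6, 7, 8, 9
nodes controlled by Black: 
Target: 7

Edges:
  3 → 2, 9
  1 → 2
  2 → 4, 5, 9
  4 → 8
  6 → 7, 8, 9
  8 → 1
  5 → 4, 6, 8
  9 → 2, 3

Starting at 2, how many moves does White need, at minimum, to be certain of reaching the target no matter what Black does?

3

A0 = {7}
A1: add {6} — 6 (White) has 6→7.
A2: add {5} — 5 (White) has 5→6.
A3: add {2} — 2 (White) has 2→5.
2 enters the attractor at level 3, so White can force the target in 3 moves from there.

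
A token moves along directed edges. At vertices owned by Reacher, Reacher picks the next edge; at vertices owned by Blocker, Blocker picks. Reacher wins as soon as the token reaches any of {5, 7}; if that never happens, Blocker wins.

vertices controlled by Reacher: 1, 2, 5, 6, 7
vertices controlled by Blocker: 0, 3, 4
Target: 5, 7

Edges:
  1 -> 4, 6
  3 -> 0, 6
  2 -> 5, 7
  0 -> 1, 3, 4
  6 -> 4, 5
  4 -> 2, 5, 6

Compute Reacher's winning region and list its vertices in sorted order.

1, 2, 4, 5, 6, 7

A0 = {5, 7}
A1: add {2, 6} — 2 (Reacher) has 2→5; 6 (Reacher) has 6→5.
A2: add {1, 4} — 1 (Reacher) has 1→6; 4 (Blocker): all of {2, 5, 6} already in.
A3 = A2; e.g. 0 (Blocker) can still go to 3. Fixed point.
Reacher's winning region = {1, 2, 4, 5, 6, 7}.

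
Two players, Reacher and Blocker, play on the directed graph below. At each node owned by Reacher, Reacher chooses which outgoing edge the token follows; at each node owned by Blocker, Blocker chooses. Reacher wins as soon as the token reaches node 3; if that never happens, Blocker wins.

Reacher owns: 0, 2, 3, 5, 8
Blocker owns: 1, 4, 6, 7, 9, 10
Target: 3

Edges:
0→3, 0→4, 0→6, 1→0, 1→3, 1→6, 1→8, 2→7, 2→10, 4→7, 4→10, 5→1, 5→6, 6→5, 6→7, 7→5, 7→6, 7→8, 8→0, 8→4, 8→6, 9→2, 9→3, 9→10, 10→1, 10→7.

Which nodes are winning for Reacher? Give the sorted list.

0, 3, 8

A0 = {3}
A1: add {0} — 0 (Reacher) has 0→3.
A2: add {8} — 8 (Reacher) has 8→0.
A3 = A2; e.g. 1 (Blocker) can still go to 6. Fixed point.
Reacher's winning region = {0, 3, 8}.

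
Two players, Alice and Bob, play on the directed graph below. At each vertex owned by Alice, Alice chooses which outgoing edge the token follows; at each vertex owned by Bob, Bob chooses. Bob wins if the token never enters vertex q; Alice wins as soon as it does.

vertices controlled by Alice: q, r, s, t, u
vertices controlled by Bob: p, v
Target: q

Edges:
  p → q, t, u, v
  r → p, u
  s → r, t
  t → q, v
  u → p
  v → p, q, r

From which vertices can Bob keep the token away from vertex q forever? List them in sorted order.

A0 = {q}
A1: add {t} — t (Alice) has t→q.
A2: add {s} — s (Alice) has s→t.
A3 = A2; e.g. p (Bob) can still go to u. Fixed point.
Alice's attractor = {q, s, t}; Bob avoids the target exactly from the complement.

p, r, u, v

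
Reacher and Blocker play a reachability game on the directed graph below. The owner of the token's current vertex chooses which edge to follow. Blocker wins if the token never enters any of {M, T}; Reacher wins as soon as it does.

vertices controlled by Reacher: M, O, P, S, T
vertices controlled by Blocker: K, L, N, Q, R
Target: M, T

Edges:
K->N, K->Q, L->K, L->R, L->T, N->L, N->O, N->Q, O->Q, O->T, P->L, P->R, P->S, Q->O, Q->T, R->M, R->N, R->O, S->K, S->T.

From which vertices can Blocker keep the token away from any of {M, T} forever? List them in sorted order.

A0 = {M, T}
A1: add {O, S} — O (Reacher) has O→T; S (Reacher) has S→T.
A2: add {P, Q} — P (Reacher) has P→S; Q (Blocker): all of {O, T} already in.
A3 = A2; e.g. K (Blocker) can still go to N. Fixed point.
Reacher's attractor = {M, O, P, Q, S, T}; Blocker avoids the target exactly from the complement.

K, L, N, R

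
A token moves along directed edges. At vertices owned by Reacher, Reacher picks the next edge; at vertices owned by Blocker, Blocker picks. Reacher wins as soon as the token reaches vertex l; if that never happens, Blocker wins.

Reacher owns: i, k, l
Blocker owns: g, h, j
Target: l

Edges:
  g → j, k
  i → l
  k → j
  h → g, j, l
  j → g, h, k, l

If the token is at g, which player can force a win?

Blocker

A0 = {l}
A1: add {i} — i (Reacher) has i→l.
A2 = A1; e.g. g (Blocker) can still go to j. Fixed point.
g never enters the attractor, so Blocker can avoid the target forever.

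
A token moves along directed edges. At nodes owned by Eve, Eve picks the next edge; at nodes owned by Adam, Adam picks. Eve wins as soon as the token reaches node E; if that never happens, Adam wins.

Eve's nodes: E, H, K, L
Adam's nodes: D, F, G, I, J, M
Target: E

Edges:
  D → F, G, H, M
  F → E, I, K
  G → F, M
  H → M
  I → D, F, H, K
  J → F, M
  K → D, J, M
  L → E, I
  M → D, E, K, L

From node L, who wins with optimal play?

A0 = {E}
A1: add {L} — L (Eve) has L→E.
A2 = A1; e.g. D (Adam) can still go to F. Fixed point.
L ∈ A1, so Eve can force the target.

Eve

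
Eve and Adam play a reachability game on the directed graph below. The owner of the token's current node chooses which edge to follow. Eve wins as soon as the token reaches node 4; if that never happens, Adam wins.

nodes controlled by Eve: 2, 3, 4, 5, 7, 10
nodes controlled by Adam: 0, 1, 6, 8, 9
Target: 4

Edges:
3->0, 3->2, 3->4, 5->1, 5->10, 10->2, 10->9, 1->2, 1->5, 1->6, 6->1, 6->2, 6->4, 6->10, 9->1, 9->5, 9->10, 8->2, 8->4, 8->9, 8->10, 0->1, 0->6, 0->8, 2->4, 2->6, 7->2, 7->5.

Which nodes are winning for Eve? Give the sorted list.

2, 3, 4, 5, 7, 10

A0 = {4}
A1: add {2, 3} — 2 (Eve) has 2→4; 3 (Eve) has 3→4.
A2: add {7, 10} — 7 (Eve) has 7→2; 10 (Eve) has 10→2.
A3: add {5} — 5 (Eve) has 5→10.
A4 = A3; e.g. 0 (Adam) can still go to 1. Fixed point.
Eve's winning region = {2, 3, 4, 5, 7, 10}.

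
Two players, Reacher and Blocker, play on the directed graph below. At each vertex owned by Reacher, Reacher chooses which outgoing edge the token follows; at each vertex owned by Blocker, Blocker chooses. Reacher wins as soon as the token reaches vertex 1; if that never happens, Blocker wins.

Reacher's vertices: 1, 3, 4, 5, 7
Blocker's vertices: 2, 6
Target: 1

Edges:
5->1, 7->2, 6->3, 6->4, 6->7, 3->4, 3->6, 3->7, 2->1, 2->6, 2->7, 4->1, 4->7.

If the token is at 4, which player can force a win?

Reacher

A0 = {1}
A1: add {4, 5} — 4 (Reacher) has 4→1; 5 (Reacher) has 5→1.
4 ∈ A1, so Reacher can force the target.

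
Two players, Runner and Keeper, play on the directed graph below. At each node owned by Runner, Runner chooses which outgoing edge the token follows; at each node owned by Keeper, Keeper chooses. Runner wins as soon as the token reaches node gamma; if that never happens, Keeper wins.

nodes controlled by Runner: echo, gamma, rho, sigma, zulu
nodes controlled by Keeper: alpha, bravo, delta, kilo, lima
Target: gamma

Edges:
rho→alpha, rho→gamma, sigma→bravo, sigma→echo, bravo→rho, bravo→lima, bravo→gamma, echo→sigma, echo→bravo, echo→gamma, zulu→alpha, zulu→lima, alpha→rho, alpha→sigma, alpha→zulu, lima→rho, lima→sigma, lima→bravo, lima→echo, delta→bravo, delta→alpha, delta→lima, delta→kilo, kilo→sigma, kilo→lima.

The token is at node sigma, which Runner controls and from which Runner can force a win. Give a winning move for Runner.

echo

A0 = {gamma}
A1: add {echo, rho} — rho (Runner) has rho→gamma; echo (Runner) has echo→gamma.
A2: add {sigma} — sigma (Runner) has sigma→echo.
A3 = A2; e.g. bravo (Keeper) can still go to lima. Fixed point.
From sigma, successor echo is in the attractor (rank 1); the other successor bravo is not.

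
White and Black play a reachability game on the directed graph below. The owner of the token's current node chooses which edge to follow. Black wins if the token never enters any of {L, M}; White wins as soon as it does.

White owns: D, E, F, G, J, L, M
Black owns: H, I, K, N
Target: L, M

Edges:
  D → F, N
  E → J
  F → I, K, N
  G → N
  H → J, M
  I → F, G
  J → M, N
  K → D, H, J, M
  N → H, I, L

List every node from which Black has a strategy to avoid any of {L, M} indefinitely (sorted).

A0 = {L, M}
A1: add {J} — J (White) has J→M.
A2: add {E, H} — E (White) has E→J; H (Black): all of {J, M} already in.
A3 = A2; e.g. D (White) has no edge into A2. Fixed point.
White's attractor = {E, H, J, L, M}; Black avoids the target exactly from the complement.

D, F, G, I, K, N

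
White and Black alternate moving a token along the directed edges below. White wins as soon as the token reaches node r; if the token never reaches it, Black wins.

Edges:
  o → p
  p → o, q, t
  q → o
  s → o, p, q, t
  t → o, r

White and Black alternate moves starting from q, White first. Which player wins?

Track states (vertex, player-to-move).
A0 = {(r,White), (r,Black)}
A1: add {(t,White)}.
A2 = A1; e.g. (o,White) stays out. (q,White) never enters ⇒ Black avoids the target.

Black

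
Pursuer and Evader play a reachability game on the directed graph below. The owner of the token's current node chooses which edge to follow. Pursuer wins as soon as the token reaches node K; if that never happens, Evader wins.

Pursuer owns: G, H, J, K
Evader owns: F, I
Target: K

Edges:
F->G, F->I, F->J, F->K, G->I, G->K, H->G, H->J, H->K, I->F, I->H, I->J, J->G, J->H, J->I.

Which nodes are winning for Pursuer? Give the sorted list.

A0 = {K}
A1: add {G, H} — G (Pursuer) has G→K; H (Pursuer) has H→K.
A2: add {J} — J (Pursuer) has J→G.
A3 = A2; e.g. F (Evader) can still go to I. Fixed point.
Pursuer's winning region = {G, H, J, K}.

G, H, J, K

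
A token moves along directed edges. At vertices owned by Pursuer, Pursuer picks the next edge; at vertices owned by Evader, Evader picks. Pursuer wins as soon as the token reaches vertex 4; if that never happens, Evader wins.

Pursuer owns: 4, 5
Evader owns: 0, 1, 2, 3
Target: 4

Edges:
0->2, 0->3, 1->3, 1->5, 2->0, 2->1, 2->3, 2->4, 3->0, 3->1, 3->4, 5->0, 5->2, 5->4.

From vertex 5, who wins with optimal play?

A0 = {4}
A1: add {5} — 5 (Pursuer) has 5→4.
A2 = A1; e.g. 0 (Evader) can still go to 2. Fixed point.
5 ∈ A1, so Pursuer can force the target.

Pursuer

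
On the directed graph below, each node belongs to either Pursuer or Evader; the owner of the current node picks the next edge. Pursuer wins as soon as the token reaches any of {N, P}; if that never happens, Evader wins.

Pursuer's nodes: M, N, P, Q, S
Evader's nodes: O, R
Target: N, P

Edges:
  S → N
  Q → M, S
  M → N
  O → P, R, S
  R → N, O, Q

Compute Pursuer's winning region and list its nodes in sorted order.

A0 = {N, P}
A1: add {M, S} — M (Pursuer) has M→N; S (Pursuer) has S→N.
A2: add {Q} — Q (Pursuer) has Q→M.
A3 = A2; e.g. O (Evader) can still go to R. Fixed point.
Pursuer's winning region = {M, N, P, Q, S}.

M, N, P, Q, S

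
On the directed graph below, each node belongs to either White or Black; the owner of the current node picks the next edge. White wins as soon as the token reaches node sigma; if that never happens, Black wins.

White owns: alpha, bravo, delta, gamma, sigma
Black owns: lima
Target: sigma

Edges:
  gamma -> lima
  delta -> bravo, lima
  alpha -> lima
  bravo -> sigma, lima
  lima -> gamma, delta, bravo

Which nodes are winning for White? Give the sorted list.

bravo, delta, sigma

A0 = {sigma}
A1: add {bravo} — bravo (White) has bravo→sigma.
A2: add {delta} — delta (White) has delta→bravo.
A3 = A2; e.g. gamma (White) has no edge into A2. Fixed point.
White's winning region = {bravo, delta, sigma}.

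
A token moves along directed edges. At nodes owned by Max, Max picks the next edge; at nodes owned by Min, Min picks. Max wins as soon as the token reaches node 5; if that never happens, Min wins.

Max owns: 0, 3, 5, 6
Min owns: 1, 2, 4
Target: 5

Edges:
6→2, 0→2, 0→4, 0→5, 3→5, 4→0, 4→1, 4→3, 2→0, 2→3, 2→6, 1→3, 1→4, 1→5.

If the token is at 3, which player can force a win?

Max

A0 = {5}
A1: add {0, 3} — 0 (Max) has 0→5; 3 (Max) has 3→5.
A2 = A1; e.g. 1 (Min) can still go to 4. Fixed point.
3 ∈ A1, so Max can force the target.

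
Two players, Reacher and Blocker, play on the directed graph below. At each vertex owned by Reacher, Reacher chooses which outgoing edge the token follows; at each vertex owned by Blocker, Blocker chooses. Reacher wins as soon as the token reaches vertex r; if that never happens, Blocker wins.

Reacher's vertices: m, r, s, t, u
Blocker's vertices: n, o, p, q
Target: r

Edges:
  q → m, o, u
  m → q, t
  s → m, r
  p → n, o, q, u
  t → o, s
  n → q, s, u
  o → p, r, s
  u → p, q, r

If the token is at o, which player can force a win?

Blocker

A0 = {r}
A1: add {s, u} — s (Reacher) has s→r; u (Reacher) has u→r.
A2: add {t} — t (Reacher) has t→s.
A3: add {m} — m (Reacher) has m→t.
A4 = A3; e.g. n (Blocker) can still go to q. Fixed point.
o never enters the attractor, so Blocker can avoid the target forever.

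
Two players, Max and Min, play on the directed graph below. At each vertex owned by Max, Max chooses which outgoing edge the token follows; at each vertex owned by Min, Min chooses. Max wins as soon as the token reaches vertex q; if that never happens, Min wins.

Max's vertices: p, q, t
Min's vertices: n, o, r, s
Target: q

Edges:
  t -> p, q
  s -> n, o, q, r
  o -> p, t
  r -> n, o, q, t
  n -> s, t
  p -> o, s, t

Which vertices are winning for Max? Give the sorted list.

o, p, q, t

A0 = {q}
A1: add {t} — t (Max) has t→q.
A2: add {p} — p (Max) has p→t.
A3: add {o} — o (Min): all of {p, t} already in.
A4 = A3; e.g. n (Min) can still go to s. Fixed point.
Max's winning region = {o, p, q, t}.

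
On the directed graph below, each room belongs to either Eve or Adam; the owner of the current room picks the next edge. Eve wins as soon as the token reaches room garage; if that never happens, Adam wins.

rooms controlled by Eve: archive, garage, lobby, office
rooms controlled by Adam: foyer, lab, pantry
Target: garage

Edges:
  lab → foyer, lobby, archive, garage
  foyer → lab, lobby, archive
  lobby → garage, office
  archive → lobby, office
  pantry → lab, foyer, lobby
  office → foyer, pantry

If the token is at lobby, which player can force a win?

A0 = {garage}
A1: add {lobby} — lobby (Eve) has lobby→garage.
lobby ∈ A1, so Eve can force the target.

Eve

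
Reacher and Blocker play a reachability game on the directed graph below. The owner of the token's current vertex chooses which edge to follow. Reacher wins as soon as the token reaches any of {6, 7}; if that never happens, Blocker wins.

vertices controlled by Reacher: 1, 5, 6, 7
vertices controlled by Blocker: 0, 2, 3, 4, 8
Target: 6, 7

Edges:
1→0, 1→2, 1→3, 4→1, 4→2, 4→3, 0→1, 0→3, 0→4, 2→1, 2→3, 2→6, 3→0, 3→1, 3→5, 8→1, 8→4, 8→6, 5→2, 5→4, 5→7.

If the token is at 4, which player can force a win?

A0 = {6, 7}
A1: add {5} — 5 (Reacher) has 5→7.
A2 = A1; e.g. 0 (Blocker) can still go to 1. Fixed point.
4 never enters the attractor, so Blocker can avoid the target forever.

Blocker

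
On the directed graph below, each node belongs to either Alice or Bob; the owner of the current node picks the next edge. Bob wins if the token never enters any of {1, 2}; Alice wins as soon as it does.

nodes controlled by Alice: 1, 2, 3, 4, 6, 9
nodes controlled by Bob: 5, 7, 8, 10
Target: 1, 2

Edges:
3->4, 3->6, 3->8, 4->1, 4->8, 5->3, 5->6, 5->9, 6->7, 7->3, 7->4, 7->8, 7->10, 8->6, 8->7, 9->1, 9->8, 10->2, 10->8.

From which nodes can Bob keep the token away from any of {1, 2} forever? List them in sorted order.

5, 6, 7, 8, 10

A0 = {1, 2}
A1: add {4, 9} — 4 (Alice) has 4→1; 9 (Alice) has 9→1.
A2: add {3} — 3 (Alice) has 3→4.
A3 = A2; e.g. 5 (Bob) can still go to 6. Fixed point.
Alice's attractor = {1, 2, 3, 4, 9}; Bob avoids the target exactly from the complement.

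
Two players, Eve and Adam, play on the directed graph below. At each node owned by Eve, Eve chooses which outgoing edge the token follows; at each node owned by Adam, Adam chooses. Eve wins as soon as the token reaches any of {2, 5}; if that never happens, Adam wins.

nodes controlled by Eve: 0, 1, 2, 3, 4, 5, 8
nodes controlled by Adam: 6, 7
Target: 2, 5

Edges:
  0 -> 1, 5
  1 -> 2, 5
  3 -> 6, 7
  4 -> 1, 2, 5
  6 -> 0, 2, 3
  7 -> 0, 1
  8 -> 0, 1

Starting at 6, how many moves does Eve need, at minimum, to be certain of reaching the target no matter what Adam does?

4

A0 = {2, 5}
A1: add {0, 1, 4} — 0 (Eve) has 0→5; 1 (Eve) has 1→2; 4 (Eve) has 4→2.
A2: add {7, 8} — 7 (Adam): all of {0, 1} already in; 8 (Eve) has 8→0.
A3: add {3} — 3 (Eve) has 3→7.
A4: add {6} — 6 (Adam): all of {0, 2, 3} already in.
A4 = all vertices. Fixed point.
6 enters the attractor at level 4, so Eve can force the target in 4 moves from there.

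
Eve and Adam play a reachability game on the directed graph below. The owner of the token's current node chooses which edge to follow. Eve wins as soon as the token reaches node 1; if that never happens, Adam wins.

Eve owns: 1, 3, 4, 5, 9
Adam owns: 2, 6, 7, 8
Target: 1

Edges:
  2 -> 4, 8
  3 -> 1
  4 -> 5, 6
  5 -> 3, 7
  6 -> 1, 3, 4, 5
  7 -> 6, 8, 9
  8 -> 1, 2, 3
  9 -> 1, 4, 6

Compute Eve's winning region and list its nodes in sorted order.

A0 = {1}
A1: add {3, 9} — 3 (Eve) has 3→1; 9 (Eve) has 9→1.
A2: add {5} — 5 (Eve) has 5→3.
A3: add {4} — 4 (Eve) has 4→5.
A4: add {6} — 6 (Adam): all of {1, 3, 4, 5} already in.
A5 = A4; e.g. 2 (Adam) can still go to 8. Fixed point.
Eve's winning region = {1, 3, 4, 5, 6, 9}.

1, 3, 4, 5, 6, 9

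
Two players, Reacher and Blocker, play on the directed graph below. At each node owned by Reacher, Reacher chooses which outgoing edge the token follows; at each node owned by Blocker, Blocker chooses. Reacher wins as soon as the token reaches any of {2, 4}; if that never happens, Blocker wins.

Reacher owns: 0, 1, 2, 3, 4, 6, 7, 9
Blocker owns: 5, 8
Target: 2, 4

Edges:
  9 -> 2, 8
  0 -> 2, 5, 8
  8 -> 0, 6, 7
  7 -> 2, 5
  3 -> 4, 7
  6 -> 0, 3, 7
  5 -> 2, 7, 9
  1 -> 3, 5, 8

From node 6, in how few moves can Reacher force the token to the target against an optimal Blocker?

A0 = {2, 4}
A1: add {0, 3, 7, 9} — 0 (Reacher) has 0→2; 3 (Reacher) has 3→4; 7 (Reacher) has 7→2; 9 (Reacher) has 9→2.
A2: add {1, 5, 6} — 1 (Reacher) has 1→3; 5 (Blocker): all of {2, 7, 9} already in; 6 (Reacher) has 6→0.
6 enters the attractor at level 2, so Reacher can force the target in 2 moves from there.

2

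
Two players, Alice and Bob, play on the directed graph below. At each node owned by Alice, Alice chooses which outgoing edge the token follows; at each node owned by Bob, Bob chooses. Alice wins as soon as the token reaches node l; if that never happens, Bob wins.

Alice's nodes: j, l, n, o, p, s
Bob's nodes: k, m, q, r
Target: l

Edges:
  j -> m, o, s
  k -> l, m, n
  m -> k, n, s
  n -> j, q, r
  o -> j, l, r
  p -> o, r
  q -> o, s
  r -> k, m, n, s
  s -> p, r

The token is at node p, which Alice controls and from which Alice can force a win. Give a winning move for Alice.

A0 = {l}
A1: add {o} — o (Alice) has o→l.
A2: add {j, p} — j (Alice) has j→o; p (Alice) has p→o.
A3: add {n, s} — n (Alice) has n→j; s (Alice) has s→p.
A4: add {q} — q (Bob): all of {o, s} already in.
A5 = A4; e.g. k (Bob) can still go to m. Fixed point.
From p, successor o is in the attractor (rank 1); the other successor r is not.

o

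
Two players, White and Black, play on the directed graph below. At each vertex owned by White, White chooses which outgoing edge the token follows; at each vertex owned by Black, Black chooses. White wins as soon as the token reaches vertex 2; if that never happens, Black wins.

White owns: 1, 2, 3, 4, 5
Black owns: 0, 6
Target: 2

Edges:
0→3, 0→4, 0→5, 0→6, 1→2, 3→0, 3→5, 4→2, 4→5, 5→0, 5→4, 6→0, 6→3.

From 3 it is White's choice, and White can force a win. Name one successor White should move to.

5

A0 = {2}
A1: add {1, 4} — 1 (White) has 1→2; 4 (White) has 4→2.
A2: add {5} — 5 (White) has 5→4.
A3: add {3} — 3 (White) has 3→5.
A4 = A3; e.g. 0 (Black) can still go to 6. Fixed point.
From 3, successor 5 is in the attractor (rank 2); the other successor 0 is not.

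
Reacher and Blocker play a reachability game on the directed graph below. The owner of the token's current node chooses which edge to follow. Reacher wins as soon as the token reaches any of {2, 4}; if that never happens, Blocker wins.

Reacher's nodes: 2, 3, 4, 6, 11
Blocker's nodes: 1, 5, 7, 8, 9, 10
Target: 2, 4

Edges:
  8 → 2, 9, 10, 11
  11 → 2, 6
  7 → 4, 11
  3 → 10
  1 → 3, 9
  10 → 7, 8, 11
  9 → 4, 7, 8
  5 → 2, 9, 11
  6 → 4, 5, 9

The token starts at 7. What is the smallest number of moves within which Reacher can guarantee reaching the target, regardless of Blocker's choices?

2

A0 = {2, 4}
A1: add {6, 11} — 6 (Reacher) has 6→4; 11 (Reacher) has 11→2.
A2: add {7} — 7 (Blocker): all of {4, 11} already in.
A3 = A2; e.g. 1 (Blocker) can still go to 3. Fixed point.
7 enters the attractor at level 2, so Reacher can force the target in 2 moves from there.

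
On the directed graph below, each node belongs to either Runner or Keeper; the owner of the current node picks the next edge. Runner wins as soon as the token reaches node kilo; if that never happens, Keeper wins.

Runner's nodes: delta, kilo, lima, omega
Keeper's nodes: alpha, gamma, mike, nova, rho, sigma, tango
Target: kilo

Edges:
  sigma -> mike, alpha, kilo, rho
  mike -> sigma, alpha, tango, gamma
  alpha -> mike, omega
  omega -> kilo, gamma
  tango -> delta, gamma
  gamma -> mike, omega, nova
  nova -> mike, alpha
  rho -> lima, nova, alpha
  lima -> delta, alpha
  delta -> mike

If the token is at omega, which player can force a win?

Runner

A0 = {kilo}
A1: add {omega} — omega (Runner) has omega→kilo.
A2 = A1; e.g. sigma (Keeper) can still go to mike. Fixed point.
omega ∈ A1, so Runner can force the target.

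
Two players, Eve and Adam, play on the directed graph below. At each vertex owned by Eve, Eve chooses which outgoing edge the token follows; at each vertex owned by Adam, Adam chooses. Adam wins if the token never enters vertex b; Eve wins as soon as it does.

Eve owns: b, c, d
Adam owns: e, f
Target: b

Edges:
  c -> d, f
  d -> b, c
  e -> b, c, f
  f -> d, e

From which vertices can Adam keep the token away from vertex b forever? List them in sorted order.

e, f

A0 = {b}
A1: add {d} — d (Eve) has d→b.
A2: add {c} — c (Eve) has c→d.
A3 = A2; e.g. e (Adam) can still go to f. Fixed point.
Eve's attractor = {b, c, d}; Adam avoids the target exactly from the complement.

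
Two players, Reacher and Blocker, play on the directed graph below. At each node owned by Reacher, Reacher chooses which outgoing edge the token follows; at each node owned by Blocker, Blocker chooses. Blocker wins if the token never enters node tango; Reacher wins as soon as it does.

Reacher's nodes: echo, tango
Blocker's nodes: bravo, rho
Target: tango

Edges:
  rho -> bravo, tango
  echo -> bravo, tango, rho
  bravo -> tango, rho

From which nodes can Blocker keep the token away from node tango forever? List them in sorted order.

bravo, rho

A0 = {tango}
A1: add {echo} — echo (Reacher) has echo→tango.
A2 = A1; e.g. bravo (Blocker) can still go to rho. Fixed point.
Reacher's attractor = {echo, tango}; Blocker avoids the target exactly from the complement.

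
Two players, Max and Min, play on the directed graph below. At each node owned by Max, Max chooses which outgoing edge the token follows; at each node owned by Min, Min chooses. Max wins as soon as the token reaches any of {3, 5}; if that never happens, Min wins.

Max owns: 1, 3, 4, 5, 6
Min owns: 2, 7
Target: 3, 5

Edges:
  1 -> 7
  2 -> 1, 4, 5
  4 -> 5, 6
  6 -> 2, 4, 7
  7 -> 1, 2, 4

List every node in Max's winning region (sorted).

3, 4, 5, 6

A0 = {3, 5}
A1: add {4} — 4 (Max) has 4→5.
A2: add {6} — 6 (Max) has 6→4.
A3 = A2; e.g. 1 (Max) has no edge into A2. Fixed point.
Max's winning region = {3, 4, 5, 6}.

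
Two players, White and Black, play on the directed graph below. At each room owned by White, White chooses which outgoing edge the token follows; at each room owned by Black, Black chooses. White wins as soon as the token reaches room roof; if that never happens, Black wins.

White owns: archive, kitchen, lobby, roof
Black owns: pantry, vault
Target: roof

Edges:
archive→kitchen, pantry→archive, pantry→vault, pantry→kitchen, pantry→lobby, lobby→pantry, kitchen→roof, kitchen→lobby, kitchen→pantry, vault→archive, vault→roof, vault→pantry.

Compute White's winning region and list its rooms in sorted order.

A0 = {roof}
A1: add {kitchen} — kitchen (White) has kitchen→roof.
A2: add {archive} — archive (White) has archive→kitchen.
A3 = A2; e.g. vault (Black) can still go to pantry. Fixed point.
White's winning region = {archive, kitchen, roof}.

archive, kitchen, roof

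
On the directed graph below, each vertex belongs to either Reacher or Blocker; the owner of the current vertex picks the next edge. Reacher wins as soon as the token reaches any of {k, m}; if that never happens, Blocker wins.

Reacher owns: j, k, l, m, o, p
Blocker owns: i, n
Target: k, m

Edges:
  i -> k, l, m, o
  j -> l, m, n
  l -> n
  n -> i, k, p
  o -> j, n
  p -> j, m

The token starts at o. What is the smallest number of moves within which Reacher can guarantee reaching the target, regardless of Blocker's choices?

2

A0 = {k, m}
A1: add {j, p} — j (Reacher) has j→m; p (Reacher) has p→m.
A2: add {o} — o (Reacher) has o→j.
A3 = A2; e.g. i (Blocker) can still go to l. Fixed point.
o enters the attractor at level 2, so Reacher can force the target in 2 moves from there.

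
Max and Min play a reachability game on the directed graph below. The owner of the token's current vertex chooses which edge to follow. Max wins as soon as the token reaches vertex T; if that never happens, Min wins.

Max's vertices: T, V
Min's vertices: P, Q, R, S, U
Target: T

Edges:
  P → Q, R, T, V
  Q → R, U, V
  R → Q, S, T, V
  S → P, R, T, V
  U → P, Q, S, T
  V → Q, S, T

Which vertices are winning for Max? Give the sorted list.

T, V

A0 = {T}
A1: add {V} — V (Max) has V→T.
A2 = A1; e.g. P (Min) can still go to Q. Fixed point.
Max's winning region = {T, V}.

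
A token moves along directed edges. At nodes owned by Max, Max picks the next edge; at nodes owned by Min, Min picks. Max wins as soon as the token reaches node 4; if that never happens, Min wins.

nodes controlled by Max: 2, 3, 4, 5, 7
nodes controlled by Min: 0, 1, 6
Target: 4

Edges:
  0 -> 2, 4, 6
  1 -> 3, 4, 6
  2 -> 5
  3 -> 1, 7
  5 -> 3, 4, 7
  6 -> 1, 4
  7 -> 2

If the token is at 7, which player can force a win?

Max

A0 = {4}
A1: add {5} — 5 (Max) has 5→4.
A2: add {2} — 2 (Max) has 2→5.
A3: add {7} — 7 (Max) has 7→2.
7 ∈ A3, so Max can force the target.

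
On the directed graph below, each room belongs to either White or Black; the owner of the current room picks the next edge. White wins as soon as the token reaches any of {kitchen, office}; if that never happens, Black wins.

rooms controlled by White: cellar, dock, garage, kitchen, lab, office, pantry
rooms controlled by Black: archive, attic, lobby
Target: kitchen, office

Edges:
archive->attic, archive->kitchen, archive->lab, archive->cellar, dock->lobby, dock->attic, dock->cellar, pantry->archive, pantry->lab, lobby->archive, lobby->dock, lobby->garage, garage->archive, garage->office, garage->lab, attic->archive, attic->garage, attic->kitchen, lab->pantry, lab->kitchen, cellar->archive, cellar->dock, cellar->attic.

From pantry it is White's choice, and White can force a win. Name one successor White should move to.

lab

A0 = {kitchen, office}
A1: add {garage, lab} — garage (White) has garage→office; lab (White) has lab→kitchen.
A2: add {pantry} — pantry (White) has pantry→lab.
A3 = A2; e.g. archive (Black) can still go to attic. Fixed point.
From pantry, successor lab is in the attractor (rank 1); the other successor archive is not.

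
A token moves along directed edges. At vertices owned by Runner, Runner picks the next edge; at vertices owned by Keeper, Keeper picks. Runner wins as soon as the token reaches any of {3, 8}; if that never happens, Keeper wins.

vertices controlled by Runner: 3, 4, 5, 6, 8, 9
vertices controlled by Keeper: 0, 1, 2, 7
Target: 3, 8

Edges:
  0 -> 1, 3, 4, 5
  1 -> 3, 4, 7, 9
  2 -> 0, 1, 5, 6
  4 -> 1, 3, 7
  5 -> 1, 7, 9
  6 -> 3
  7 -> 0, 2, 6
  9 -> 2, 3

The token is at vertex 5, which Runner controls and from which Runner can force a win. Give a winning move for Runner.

A0 = {3, 8}
A1: add {4, 6, 9} — 4 (Runner) has 4→3; 6 (Runner) has 6→3; 9 (Runner) has 9→3.
A2: add {5} — 5 (Runner) has 5→9.
A3 = A2; e.g. 0 (Keeper) can still go to 1. Fixed point.
From 5, successor 9 is in the attractor (rank 1); the other successors 1, 7 are not.

9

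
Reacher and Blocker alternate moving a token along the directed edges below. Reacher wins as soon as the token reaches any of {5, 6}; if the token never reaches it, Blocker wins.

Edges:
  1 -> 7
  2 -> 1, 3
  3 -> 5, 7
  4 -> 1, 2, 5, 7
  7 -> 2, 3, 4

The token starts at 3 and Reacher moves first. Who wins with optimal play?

Track states (vertex, player-to-move).
A0 = {(5,Reacher), (5,Blocker), (6,Reacher), (6,Blocker)}
A1: add {(3,Reacher), (4,Reacher)}.
(3,Reacher) ∈ A1 ⇒ Reacher forces the target.

Reacher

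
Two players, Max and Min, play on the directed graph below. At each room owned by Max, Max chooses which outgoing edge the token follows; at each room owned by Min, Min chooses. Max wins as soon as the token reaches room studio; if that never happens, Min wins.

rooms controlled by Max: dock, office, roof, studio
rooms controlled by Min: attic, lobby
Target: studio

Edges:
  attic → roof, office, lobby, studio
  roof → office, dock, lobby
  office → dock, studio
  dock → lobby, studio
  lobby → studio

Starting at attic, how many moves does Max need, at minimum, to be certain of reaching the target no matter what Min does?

3

A0 = {studio}
A1: add {dock, lobby, office} — office (Max) has office→studio; dock (Max) has dock→studio; lobby (Min): all of {studio} already in.
A2: add {roof} — roof (Max) has roof→office.
A3: add {attic} — attic (Min): all of {roof, office, lobby, studio} already in.
A3 = all vertices. Fixed point.
attic enters the attractor at level 3, so Max can force the target in 3 moves from there.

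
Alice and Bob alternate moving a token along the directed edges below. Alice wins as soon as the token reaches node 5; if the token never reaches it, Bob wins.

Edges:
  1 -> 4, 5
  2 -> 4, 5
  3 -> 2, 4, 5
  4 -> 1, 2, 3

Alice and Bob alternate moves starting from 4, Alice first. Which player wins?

Track states (vertex, player-to-move).
A0 = {(5,Alice), (5,Bob)}
A1: add {(1,Alice), (2,Alice), (3,Alice)}.
A2: add {(4,Bob)}.
A3 = A2; e.g. (1,Bob) stays out. (4,Alice) never enters ⇒ Bob avoids the target.

Bob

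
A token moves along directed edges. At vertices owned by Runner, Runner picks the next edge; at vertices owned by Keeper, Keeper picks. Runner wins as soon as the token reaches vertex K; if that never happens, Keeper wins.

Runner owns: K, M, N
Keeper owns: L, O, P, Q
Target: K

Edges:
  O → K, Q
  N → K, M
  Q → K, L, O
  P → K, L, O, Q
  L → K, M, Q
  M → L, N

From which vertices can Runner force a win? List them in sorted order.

K, M, N

A0 = {K}
A1: add {N} — N (Runner) has N→K.
A2: add {M} — M (Runner) has M→N.
A3 = A2; e.g. L (Keeper) can still go to Q. Fixed point.
Runner's winning region = {K, M, N}.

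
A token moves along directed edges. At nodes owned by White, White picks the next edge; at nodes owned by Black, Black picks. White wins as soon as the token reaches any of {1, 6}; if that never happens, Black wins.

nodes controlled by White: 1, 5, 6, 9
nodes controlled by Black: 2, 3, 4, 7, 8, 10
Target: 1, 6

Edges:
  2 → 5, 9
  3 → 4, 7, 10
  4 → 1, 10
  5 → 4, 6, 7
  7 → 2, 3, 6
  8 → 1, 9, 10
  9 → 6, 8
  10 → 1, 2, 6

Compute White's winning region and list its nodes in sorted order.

1, 2, 4, 5, 6, 8, 9, 10

A0 = {1, 6}
A1: add {5, 9} — 5 (White) has 5→6; 9 (White) has 9→6.
A2: add {2} — 2 (Black): all of {5, 9} already in.
A3: add {10} — 10 (Black): all of {1, 2, 6} already in.
A4: add {4, 8} — 4 (Black): all of {1, 10} already in; 8 (Black): all of {1, 9, 10} already in.
A5 = A4; e.g. 3 (Black) can still go to 7. Fixed point.
White's winning region = {1, 2, 4, 5, 6, 8, 9, 10}.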